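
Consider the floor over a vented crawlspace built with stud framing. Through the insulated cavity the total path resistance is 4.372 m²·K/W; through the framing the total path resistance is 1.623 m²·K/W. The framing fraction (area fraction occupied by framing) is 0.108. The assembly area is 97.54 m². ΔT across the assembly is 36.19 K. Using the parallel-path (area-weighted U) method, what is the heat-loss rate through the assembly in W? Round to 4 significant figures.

955.1 W

U_eff = 0.892/4.372 + 0.108/1.623 = 0.20403 + 0.066543 = 0.27057
R_eff = 1/U_eff = 3.6959 m²·K/W
Q = 97.54 × 36.19 / 3.6959 = 955.1 W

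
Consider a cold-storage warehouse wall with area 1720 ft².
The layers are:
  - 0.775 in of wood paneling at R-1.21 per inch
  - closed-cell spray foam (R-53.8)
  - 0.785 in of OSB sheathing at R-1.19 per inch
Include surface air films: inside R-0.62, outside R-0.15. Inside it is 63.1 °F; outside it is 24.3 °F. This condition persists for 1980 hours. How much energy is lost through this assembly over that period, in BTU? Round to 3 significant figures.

0.775 × 1.21 = 0.9377
0.785 × 1.19 = 0.9342
R_total = 0.62 + 0.9377 + 53.8 + 0.9342 + 0.15 = 56.44 ft²·°F·h/BTU
Q = 1720 × (63.1 − 24.3) / 56.44 = 1182 BTU/h
E = 1182 × 1980 = 2341000 BTU

2340000 BTU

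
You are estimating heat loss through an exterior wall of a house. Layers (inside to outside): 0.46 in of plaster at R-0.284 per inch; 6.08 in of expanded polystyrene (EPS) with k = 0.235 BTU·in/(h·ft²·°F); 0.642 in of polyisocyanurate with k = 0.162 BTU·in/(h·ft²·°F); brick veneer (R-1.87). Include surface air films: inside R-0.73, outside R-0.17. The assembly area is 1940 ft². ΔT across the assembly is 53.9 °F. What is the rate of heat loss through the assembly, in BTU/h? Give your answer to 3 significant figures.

0.46 × 0.284 = 0.1306
6.08/0.235 = 25.87
0.642/0.162 = 3.963
R_total = 0.73 + 0.1306 + 25.87 + 3.963 + 1.87 + 0.17 = 32.74 ft²·°F·h/BTU
Q = A·ΔT/R = 1940 × 53.9 / 32.74 = 3194 BTU/h

3190 BTU/h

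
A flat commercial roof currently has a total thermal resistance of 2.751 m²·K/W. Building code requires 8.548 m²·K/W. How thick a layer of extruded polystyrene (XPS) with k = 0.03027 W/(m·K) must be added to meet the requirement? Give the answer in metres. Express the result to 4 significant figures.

ΔR = 8.548 − 2.751 = 5.797 m²·K/W
L = ΔR × k = 5.797 × 0.03027 = 0.17548 m

0.1755 m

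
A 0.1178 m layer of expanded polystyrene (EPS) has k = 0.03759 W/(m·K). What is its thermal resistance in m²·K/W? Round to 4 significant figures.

3.134 m²·K/W

R = L/k = 0.1178/0.03759 = 3.1338 m²·K/W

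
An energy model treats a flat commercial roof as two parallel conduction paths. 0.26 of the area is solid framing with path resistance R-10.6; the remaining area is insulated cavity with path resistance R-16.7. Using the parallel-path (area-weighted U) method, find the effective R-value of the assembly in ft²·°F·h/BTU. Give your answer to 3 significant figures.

14.5 ft²·°F·h/BTU

U_eff = 0.74/16.7 + 0.26/10.6 = 0.04431 + 0.02453 = 0.06884
R_eff = 1/U_eff = 14.53 ft²·°F·h/BTU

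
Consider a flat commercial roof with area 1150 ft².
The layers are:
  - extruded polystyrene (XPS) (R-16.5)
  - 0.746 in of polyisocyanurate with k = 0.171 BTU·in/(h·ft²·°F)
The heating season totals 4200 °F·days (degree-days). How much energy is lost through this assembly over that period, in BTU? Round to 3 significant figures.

5560000 BTU

0.746/0.171 = 4.363
R_total = 16.5 + 4.363 = 20.86 ft²·°F·h/BTU
E = A × HDD × 24 / R = 1150 × 4200 × 24 / 20.86 = 5556000 BTU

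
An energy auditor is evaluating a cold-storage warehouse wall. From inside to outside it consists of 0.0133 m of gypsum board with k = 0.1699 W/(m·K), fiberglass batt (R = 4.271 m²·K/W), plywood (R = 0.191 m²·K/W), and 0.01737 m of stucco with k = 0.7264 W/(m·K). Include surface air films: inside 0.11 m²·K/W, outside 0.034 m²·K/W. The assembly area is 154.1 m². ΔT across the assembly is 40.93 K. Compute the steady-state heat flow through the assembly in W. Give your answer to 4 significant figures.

1340 W

0.0133/0.1699 = 0.078281
0.01737/0.7264 = 0.023912
R_total = 0.11 + 0.078281 + 4.271 + 0.191 + 0.023912 + 0.034 = 4.7082 m²·K/W
Q = A·ΔT/R = 154.1 × 40.93 / 4.7082 = 1339.6 W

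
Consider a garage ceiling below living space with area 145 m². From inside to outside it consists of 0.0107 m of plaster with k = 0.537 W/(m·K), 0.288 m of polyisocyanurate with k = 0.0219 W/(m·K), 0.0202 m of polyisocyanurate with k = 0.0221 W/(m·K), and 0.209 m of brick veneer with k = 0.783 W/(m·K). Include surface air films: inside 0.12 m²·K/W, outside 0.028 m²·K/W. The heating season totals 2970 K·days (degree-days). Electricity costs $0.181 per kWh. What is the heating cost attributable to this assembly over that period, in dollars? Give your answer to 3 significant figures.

129 dollars

0.0107/0.537 = 0.01993
0.288/0.0219 = 13.15
0.0202/0.0221 = 0.914
0.209/0.783 = 0.2669
R_total = 0.12 + 0.01993 + 13.15 + 0.914 + 0.2669 + 0.028 = 14.5 m²·K/W
E = A × HDD × 24 / R / 1000 = 145 × 2970 × 24 / 14.5 / 1000 = 712.8 kWh
Cost = 712.8 × 0.181 = $129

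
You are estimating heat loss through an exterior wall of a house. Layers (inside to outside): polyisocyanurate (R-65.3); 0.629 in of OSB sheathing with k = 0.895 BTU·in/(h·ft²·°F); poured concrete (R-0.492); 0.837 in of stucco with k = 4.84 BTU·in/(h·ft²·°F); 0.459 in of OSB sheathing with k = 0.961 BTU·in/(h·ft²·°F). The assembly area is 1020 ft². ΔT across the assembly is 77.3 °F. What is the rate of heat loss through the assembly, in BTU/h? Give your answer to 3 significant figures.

0.629/0.895 = 0.7028
0.837/4.84 = 0.1729
0.459/0.961 = 0.4776
R_total = 65.3 + 0.7028 + 0.492 + 0.1729 + 0.4776 = 67.15 ft²·°F·h/BTU
Q = A·ΔT/R = 1020 × 77.3 / 67.15 = 1174 BTU/h

1170 BTU/h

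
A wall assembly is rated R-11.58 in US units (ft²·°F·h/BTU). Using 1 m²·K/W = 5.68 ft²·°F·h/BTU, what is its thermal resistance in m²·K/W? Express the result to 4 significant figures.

2.039 m²·K/W

R_SI = 11.58/5.68 = 2.0387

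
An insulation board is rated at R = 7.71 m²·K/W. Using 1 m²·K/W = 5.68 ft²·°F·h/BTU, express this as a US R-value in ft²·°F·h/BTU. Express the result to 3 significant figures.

R_US = 7.71 × 5.68 = 43.79

43.8 ft²·°F·h/BTU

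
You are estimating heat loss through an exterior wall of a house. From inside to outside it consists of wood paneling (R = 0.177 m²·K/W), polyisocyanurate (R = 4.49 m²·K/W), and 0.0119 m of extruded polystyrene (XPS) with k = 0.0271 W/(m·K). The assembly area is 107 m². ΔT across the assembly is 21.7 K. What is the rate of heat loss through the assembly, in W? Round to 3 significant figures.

455 W

0.0119/0.0271 = 0.4391
R_total = 0.177 + 4.49 + 0.4391 = 5.106 m²·K/W
Q = A·ΔT/R = 107 × 21.7 / 5.106 = 454.7 W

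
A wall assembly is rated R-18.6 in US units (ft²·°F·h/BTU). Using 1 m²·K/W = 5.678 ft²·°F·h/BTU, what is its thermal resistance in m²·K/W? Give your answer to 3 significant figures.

R_SI = 18.6/5.678 = 3.276

3.28 m²·K/W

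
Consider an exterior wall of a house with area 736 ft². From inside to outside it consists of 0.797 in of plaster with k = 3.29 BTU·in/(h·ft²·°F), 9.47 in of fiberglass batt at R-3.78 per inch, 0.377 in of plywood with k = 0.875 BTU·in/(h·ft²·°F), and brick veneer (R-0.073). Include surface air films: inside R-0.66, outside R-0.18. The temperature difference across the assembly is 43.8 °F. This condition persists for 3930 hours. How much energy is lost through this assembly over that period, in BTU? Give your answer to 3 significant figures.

3390000 BTU

0.797/3.29 = 0.2422
9.47 × 3.78 = 35.8
0.377/0.875 = 0.4309
R_total = 0.66 + 0.2422 + 35.8 + 0.4309 + 0.073 + 0.18 = 37.38 ft²·°F·h/BTU
Q = 736 × 43.8 / 37.38 = 862.3 BTU/h
E = 862.3 × 3930 = 3389000 BTU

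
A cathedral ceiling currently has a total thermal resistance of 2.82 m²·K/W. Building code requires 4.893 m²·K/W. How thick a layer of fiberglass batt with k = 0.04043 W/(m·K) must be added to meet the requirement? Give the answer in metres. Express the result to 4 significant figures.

ΔR = 4.893 − 2.82 = 2.073 m²·K/W
L = ΔR × k = 2.073 × 0.04043 = 0.083811 m

0.08381 m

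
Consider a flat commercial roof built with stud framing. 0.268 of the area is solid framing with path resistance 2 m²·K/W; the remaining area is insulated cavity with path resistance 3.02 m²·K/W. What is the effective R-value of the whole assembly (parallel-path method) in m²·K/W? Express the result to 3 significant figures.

U_eff = 0.732/3.02 + 0.268/2 = 0.2424 + 0.134 = 0.3764
R_eff = 1/U_eff = 2.657 m²·K/W

2.66 m²·K/W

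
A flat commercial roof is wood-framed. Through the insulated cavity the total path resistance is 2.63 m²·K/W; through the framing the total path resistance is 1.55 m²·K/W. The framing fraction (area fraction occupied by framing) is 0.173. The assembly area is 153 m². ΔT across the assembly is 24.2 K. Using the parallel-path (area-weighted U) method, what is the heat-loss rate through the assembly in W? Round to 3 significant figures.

1580 W

U_eff = 0.827/2.63 + 0.173/1.55 = 0.3144 + 0.1116 = 0.4261
R_eff = 1/U_eff = 2.347 m²·K/W
Q = 153 × 24.2 / 2.347 = 1578 W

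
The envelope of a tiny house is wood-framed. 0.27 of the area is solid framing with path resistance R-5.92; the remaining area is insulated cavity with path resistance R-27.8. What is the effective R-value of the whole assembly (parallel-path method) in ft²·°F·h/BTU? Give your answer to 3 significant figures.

13.9 ft²·°F·h/BTU

U_eff = 0.73/27.8 + 0.27/5.92 = 0.02626 + 0.04561 = 0.07187
R_eff = 1/U_eff = 13.91 ft²·°F·h/BTU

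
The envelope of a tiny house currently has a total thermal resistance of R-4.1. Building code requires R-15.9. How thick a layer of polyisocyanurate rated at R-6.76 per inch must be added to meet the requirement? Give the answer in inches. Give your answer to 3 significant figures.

1.75 in

ΔR = 15.9 − 4.1 = 11.8 ft²·°F·h/BTU
L = ΔR / (R/in) = 11.8/6.76 = 1.746 in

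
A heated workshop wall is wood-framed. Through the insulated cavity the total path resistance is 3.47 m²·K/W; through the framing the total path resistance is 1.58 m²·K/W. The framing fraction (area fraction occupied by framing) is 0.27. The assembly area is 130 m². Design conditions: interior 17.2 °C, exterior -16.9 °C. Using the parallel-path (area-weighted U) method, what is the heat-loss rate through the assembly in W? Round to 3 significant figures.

U_eff = 0.73/3.47 + 0.27/1.58 = 0.2104 + 0.1709 = 0.3813
R_eff = 1/U_eff = 2.623 m²·K/W
Q = 130 × (17.2 − (-16.9)) / 2.623 = 1690 W

1690 W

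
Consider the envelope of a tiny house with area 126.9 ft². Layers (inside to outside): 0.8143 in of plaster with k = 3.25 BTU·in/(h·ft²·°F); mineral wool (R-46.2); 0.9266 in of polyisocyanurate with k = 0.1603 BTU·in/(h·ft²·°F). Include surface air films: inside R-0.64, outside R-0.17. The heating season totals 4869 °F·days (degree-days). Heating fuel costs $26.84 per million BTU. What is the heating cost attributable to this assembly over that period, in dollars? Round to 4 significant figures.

0.8143/3.25 = 0.25055
0.9266/0.1603 = 5.7804
R_total = 0.64 + 0.25055 + 46.2 + 5.7804 + 0.17 = 53.041 ft²·°F·h/BTU
E = A × HDD × 24 / R = 126.9 × 4869 × 24 / 53.041 = 279580 BTU
Cost = 279580/10⁶ × 26.84 = $7.5038

7.504 dollars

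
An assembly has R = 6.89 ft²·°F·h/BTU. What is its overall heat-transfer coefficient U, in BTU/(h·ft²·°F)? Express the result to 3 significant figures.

U = 1/R = 1/6.89 = 0.1451

0.145 BTU/(h·ft²·°F)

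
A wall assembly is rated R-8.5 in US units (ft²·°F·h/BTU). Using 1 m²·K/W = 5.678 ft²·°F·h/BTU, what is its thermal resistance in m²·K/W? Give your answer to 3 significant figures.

1.50 m²·K/W

R_SI = 8.5/5.678 = 1.497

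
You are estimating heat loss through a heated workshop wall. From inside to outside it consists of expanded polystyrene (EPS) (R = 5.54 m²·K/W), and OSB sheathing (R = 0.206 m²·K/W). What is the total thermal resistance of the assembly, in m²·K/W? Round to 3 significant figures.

5.75 m²·K/W

R_total = 5.54 + 0.206 = 5.746 m²·K/W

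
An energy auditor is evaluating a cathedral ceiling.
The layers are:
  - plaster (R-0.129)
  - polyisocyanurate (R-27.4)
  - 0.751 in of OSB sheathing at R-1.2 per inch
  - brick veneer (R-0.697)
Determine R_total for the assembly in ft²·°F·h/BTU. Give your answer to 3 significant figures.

29.1 ft²·°F·h/BTU

0.751 × 1.2 = 0.9012
R_total = 0.129 + 27.4 + 0.9012 + 0.697 = 29.13 ft²·°F·h/BTU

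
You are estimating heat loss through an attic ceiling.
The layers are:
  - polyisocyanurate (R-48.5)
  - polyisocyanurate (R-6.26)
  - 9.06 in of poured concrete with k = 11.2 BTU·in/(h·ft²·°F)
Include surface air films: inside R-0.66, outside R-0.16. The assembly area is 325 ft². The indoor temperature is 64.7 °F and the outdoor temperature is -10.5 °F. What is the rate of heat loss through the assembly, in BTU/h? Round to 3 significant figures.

433 BTU/h

9.06/11.2 = 0.8089
R_total = 0.66 + 48.5 + 6.26 + 0.8089 + 0.16 = 56.39 ft²·°F·h/BTU
Q = A·ΔT/R = 325 × (64.7 − (-10.5)) / 56.39 = 433.4 BTU/h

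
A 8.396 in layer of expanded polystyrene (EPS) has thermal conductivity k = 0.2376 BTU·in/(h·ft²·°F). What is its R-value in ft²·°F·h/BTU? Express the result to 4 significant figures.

35.34 ft²·°F·h/BTU

R = L/k = 8.396/0.2376 = 35.337 ft²·°F·h/BTU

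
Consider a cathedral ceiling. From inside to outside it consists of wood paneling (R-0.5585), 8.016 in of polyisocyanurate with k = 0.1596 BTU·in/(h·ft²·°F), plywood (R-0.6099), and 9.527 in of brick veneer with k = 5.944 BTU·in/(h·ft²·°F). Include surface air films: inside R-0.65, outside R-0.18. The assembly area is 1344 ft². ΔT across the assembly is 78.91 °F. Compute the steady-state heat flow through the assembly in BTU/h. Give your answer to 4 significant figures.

1970 BTU/h

8.016/0.1596 = 50.226
9.527/5.944 = 1.6028
R_total = 0.65 + 0.5585 + 50.226 + 0.6099 + 1.6028 + 0.18 = 53.827 ft²·°F·h/BTU
Q = A·ΔT/R = 1344 × 78.91 / 53.827 = 1970.3 BTU/h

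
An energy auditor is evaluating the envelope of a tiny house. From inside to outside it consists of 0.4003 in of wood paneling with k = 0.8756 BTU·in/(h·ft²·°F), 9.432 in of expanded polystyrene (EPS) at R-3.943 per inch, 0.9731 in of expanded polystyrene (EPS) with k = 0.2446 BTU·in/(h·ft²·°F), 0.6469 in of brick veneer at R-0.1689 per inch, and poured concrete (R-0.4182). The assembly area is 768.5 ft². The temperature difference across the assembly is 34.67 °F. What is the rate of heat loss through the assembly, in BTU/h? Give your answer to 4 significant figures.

0.4003/0.8756 = 0.45717
9.432 × 3.943 = 37.19
0.9731/0.2446 = 3.9783
0.6469 × 0.1689 = 0.10926
R_total = 0.45717 + 37.19 + 3.9783 + 0.10926 + 0.4182 = 42.153 ft²·°F·h/BTU
Q = A·ΔT/R = 768.5 × 34.67 / 42.153 = 632.07 BTU/h

632.1 BTU/h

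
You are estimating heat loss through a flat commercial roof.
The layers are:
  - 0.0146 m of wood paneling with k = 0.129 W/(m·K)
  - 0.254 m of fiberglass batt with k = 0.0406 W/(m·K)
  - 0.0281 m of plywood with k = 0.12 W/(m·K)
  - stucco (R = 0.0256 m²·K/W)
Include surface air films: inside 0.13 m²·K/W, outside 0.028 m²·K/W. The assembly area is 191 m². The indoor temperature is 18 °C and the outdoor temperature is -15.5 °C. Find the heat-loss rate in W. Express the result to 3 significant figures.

0.0146/0.129 = 0.1132
0.254/0.0406 = 6.256
0.0281/0.12 = 0.2342
R_total = 0.13 + 0.1132 + 6.256 + 0.2342 + 0.0256 + 0.028 = 6.787 m²·K/W
Q = A·ΔT/R = 191 × (18 − (-15.5)) / 6.787 = 942.7 W

943 W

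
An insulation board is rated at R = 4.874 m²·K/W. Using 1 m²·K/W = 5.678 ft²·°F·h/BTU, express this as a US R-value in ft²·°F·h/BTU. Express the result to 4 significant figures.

R_US = 4.874 × 5.678 = 27.675

27.67 ft²·°F·h/BTU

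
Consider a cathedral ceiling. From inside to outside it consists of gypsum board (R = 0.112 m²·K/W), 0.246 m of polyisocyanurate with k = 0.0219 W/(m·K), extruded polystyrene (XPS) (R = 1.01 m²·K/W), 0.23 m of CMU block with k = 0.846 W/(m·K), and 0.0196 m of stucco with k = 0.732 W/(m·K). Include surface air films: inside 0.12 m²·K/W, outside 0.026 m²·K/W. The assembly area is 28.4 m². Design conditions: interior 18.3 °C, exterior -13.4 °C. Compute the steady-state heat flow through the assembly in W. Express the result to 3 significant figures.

70.3 W

0.246/0.0219 = 11.23
0.23/0.846 = 0.2719
0.0196/0.732 = 0.02678
R_total = 0.12 + 0.112 + 11.23 + 1.01 + 0.2719 + 0.02678 + 0.026 = 12.8 m²·K/W
Q = A·ΔT/R = 28.4 × (18.3 − (-13.4)) / 12.8 = 70.34 W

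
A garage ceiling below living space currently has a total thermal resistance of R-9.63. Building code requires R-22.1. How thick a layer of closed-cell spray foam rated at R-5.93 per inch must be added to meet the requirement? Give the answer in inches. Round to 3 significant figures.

ΔR = 22.1 − 9.63 = 12.47 ft²·°F·h/BTU
L = ΔR / (R/in) = 12.47/5.93 = 2.103 in

2.10 in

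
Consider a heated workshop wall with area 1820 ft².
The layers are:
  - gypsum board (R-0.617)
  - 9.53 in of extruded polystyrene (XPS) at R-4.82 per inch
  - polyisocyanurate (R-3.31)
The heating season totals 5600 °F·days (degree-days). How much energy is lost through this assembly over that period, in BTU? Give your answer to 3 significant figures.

4910000 BTU

9.53 × 4.82 = 45.93
R_total = 0.617 + 45.93 + 3.31 = 49.86 ft²·°F·h/BTU
E = A × HDD × 24 / R = 1820 × 5600 × 24 / 49.86 = 4906000 BTU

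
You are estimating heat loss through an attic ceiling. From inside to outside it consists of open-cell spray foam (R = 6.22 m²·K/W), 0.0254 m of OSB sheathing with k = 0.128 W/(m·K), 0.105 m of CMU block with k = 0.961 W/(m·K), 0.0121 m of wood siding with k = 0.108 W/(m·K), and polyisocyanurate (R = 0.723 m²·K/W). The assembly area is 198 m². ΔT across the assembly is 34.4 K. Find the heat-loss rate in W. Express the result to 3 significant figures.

0.0254/0.128 = 0.1984
0.105/0.961 = 0.1093
0.0121/0.108 = 0.112
R_total = 6.22 + 0.1984 + 0.1093 + 0.112 + 0.723 = 7.363 m²·K/W
Q = A·ΔT/R = 198 × 34.4 / 7.363 = 925.1 W

925 W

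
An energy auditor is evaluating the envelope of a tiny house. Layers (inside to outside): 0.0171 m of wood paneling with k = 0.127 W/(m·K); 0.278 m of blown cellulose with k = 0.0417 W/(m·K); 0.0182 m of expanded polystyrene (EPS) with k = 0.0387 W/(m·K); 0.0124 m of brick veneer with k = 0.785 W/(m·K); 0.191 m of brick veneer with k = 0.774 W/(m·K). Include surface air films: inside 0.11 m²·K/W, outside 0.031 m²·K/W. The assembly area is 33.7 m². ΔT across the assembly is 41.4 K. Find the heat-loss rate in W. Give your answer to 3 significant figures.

0.0171/0.127 = 0.1346
0.278/0.0417 = 6.667
0.0182/0.0387 = 0.4703
0.0124/0.785 = 0.0158
0.191/0.774 = 0.2468
R_total = 0.11 + 0.1346 + 6.667 + 0.4703 + 0.0158 + 0.2468 + 0.031 = 7.675 m²·K/W
Q = A·ΔT/R = 33.7 × 41.4 / 7.675 = 181.8 W

182 W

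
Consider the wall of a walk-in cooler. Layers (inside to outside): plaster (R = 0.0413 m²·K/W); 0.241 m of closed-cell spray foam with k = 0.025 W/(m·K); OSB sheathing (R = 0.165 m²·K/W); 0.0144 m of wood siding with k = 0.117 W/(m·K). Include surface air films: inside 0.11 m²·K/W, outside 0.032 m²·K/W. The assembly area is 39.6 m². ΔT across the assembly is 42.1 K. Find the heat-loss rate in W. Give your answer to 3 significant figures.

0.241/0.025 = 9.64
0.0144/0.117 = 0.1231
R_total = 0.11 + 0.0413 + 9.64 + 0.165 + 0.1231 + 0.032 = 10.11 m²·K/W
Q = A·ΔT/R = 39.6 × 42.1 / 10.11 = 164.9 W

165 W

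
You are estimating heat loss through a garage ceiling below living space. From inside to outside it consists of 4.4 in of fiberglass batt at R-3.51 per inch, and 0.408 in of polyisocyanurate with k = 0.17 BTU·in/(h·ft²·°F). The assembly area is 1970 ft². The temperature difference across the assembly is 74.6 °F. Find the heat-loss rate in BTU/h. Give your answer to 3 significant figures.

4.4 × 3.51 = 15.44
0.408/0.17 = 2.4
R_total = 15.44 + 2.4 = 17.84 ft²·°F·h/BTU
Q = A·ΔT/R = 1970 × 74.6 / 17.84 = 8236 BTU/h

8240 BTU/h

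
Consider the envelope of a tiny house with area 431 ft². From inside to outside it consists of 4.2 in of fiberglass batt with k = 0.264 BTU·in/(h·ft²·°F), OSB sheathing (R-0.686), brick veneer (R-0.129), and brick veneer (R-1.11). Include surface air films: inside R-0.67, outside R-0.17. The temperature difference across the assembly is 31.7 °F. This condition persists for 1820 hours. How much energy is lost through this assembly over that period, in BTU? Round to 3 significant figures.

1330000 BTU

4.2/0.264 = 15.91
R_total = 0.67 + 15.91 + 0.686 + 0.129 + 1.11 + 0.17 = 18.67 ft²·°F·h/BTU
Q = 431 × 31.7 / 18.67 = 731.6 BTU/h
E = 731.6 × 1820 = 1332000 BTU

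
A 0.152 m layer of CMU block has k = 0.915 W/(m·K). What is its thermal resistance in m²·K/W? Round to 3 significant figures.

R = L/k = 0.152/0.915 = 0.1661 m²·K/W

0.166 m²·K/W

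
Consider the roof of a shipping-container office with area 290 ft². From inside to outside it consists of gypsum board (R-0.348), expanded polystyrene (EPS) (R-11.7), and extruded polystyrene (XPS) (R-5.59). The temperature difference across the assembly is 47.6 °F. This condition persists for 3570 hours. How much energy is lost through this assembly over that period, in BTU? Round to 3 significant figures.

R_total = 0.348 + 11.7 + 5.59 = 17.64 ft²·°F·h/BTU
Q = 290 × 47.6 / 17.64 = 782.6 BTU/h
E = 782.6 × 3570 = 2794000 BTU

2790000 BTU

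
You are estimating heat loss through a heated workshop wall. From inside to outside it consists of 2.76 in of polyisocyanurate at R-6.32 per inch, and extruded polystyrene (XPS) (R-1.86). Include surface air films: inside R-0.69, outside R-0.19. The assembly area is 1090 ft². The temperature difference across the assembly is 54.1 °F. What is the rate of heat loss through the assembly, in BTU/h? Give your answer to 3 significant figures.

2920 BTU/h

2.76 × 6.32 = 17.44
R_total = 0.69 + 17.44 + 1.86 + 0.19 = 20.18 ft²·°F·h/BTU
Q = A·ΔT/R = 1090 × 54.1 / 20.18 = 2922 BTU/h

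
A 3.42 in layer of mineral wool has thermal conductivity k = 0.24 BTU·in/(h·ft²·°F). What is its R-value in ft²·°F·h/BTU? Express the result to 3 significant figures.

R = L/k = 3.42/0.24 = 14.25 ft²·°F·h/BTU

14.2 ft²·°F·h/BTU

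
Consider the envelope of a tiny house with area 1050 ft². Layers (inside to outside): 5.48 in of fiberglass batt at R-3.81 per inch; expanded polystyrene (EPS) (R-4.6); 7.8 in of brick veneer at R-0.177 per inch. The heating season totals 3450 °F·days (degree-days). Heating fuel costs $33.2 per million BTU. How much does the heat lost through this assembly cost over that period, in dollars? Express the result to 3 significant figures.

107 dollars

5.48 × 3.81 = 20.88
7.8 × 0.177 = 1.381
R_total = 20.88 + 4.6 + 1.381 = 26.86 ft²·°F·h/BTU
E = A × HDD × 24 / R = 1050 × 3450 × 24 / 26.86 = 3237000 BTU
Cost = 3237000/10⁶ × 33.2 = $107.5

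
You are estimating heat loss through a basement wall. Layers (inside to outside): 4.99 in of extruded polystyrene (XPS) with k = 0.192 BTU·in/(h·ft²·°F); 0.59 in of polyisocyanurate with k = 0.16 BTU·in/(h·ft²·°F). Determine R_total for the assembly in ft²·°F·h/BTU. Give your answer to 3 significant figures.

4.99/0.192 = 25.99
0.59/0.16 = 3.687
R_total = 25.99 + 3.687 = 29.68 ft²·°F·h/BTU

29.7 ft²·°F·h/BTU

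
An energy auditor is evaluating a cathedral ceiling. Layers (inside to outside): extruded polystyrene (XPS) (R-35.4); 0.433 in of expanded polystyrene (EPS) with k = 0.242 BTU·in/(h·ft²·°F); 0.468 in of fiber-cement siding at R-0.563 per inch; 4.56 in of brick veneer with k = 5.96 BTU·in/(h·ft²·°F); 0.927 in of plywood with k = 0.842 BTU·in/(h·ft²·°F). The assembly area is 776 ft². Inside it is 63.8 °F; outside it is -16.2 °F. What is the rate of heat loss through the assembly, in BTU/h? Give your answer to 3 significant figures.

1580 BTU/h

0.433/0.242 = 1.789
0.468 × 0.563 = 0.2635
4.56/5.96 = 0.7651
0.927/0.842 = 1.101
R_total = 35.4 + 1.789 + 0.2635 + 0.7651 + 1.101 = 39.32 ft²·°F·h/BTU
Q = A·ΔT/R = 776 × (63.8 − (-16.2)) / 39.32 = 1579 BTU/h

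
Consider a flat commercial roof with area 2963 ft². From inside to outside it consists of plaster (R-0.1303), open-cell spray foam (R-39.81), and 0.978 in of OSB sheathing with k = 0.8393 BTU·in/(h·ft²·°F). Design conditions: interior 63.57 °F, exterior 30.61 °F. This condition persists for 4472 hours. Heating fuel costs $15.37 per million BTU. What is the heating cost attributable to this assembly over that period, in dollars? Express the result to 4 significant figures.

163.3 dollars

0.978/0.8393 = 1.1653
R_total = 0.1303 + 39.81 + 1.1653 = 41.106 ft²·°F·h/BTU
Q = 2963 × (63.57 − 30.61) / 41.106 = 2375.8 BTU/h
E = 2375.8 × 4472 = 10625000 BTU
Cost = 10625000/10⁶ × 15.37 = $163.3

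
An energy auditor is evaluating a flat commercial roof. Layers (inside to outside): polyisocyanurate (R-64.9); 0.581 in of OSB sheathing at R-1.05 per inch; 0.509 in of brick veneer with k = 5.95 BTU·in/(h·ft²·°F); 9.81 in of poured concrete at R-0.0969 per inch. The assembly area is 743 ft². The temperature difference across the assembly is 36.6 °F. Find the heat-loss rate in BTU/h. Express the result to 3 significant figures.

409 BTU/h

0.581 × 1.05 = 0.61
0.509/5.95 = 0.08555
9.81 × 0.0969 = 0.9506
R_total = 64.9 + 0.61 + 0.08555 + 0.9506 = 66.55 ft²·°F·h/BTU
Q = A·ΔT/R = 743 × 36.6 / 66.55 = 408.6 BTU/h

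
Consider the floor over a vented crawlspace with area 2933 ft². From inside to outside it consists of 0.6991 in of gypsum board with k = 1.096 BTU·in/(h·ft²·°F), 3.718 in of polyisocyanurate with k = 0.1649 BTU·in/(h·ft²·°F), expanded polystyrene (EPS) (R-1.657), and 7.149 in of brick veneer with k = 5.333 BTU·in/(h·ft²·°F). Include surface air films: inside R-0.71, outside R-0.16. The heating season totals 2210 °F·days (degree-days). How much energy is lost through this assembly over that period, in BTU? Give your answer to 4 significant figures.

0.6991/1.096 = 0.63786
3.718/0.1649 = 22.547
7.149/5.333 = 1.3405
R_total = 0.71 + 0.63786 + 22.547 + 1.657 + 1.3405 + 0.16 = 27.052 ft²·°F·h/BTU
E = A × HDD × 24 / R = 2933 × 2210 × 24 / 27.052 = 5750600 BTU

5751000 BTU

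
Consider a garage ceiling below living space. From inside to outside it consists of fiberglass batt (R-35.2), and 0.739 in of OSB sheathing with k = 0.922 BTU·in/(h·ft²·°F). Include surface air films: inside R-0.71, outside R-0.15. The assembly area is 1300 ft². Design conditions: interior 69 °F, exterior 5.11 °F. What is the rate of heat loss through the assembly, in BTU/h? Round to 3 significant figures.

0.739/0.922 = 0.8015
R_total = 0.71 + 35.2 + 0.8015 + 0.15 = 36.86 ft²·°F·h/BTU
Q = A·ΔT/R = 1300 × (69 − 5.11) / 36.86 = 2253 BTU/h

2250 BTU/h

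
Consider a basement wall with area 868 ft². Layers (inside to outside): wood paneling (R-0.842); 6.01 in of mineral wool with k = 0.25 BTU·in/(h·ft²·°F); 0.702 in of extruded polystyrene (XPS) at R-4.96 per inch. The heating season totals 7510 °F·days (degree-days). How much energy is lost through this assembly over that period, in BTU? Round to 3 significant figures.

6.01/0.25 = 24.04
0.702 × 4.96 = 3.482
R_total = 0.842 + 24.04 + 3.482 = 28.36 ft²·°F·h/BTU
E = A × HDD × 24 / R = 868 × 7510 × 24 / 28.36 = 5516000 BTU

5520000 BTU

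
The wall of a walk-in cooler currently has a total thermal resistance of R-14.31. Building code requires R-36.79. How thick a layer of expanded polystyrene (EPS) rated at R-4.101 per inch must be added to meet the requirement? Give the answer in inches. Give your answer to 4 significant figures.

5.482 in

ΔR = 36.79 − 14.31 = 22.48 ft²·°F·h/BTU
L = ΔR / (R/in) = 22.48/4.101 = 5.4816 in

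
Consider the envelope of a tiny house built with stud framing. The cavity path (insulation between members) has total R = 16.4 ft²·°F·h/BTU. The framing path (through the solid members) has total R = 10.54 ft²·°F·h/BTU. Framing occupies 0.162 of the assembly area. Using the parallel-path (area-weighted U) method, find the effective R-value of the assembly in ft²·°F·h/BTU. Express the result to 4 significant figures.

U_eff = 0.838/16.4 + 0.162/10.54 = 0.051098 + 0.01537 = 0.066468
R_eff = 1/U_eff = 15.045 ft²·°F·h/BTU

15.04 ft²·°F·h/BTU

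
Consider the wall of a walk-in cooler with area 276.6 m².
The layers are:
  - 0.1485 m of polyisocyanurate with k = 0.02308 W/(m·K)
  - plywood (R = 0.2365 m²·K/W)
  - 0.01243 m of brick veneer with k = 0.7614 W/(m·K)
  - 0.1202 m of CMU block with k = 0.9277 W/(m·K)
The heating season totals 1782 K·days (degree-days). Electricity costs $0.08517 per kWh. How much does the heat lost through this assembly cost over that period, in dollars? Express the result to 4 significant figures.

0.1485/0.02308 = 6.4341
0.01243/0.7614 = 0.016325
0.1202/0.9277 = 0.12957
R_total = 6.4341 + 0.2365 + 0.016325 + 0.12957 = 6.8165 m²·K/W
E = A × HDD × 24 / R / 1000 = 276.6 × 1782 × 24 / 6.8165 / 1000 = 1735.4 kWh
Cost = 1735.4 × 0.08517 = $147.81

147.8 dollars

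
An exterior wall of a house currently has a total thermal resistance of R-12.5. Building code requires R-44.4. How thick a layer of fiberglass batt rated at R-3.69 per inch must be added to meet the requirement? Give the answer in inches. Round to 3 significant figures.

8.64 in

ΔR = 44.4 − 12.5 = 31.9 ft²·°F·h/BTU
L = ΔR / (R/in) = 31.9/3.69 = 8.645 in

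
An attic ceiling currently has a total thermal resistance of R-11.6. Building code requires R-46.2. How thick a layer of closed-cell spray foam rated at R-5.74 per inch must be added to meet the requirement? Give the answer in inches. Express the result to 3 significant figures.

ΔR = 46.2 − 11.6 = 34.6 ft²·°F·h/BTU
L = ΔR / (R/in) = 34.6/5.74 = 6.028 in

6.03 in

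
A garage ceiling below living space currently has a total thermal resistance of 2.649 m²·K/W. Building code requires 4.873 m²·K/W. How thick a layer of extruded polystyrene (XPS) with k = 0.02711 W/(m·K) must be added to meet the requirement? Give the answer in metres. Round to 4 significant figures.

ΔR = 4.873 − 2.649 = 2.224 m²·K/W
L = ΔR × k = 2.224 × 0.02711 = 0.060293 m

0.06029 m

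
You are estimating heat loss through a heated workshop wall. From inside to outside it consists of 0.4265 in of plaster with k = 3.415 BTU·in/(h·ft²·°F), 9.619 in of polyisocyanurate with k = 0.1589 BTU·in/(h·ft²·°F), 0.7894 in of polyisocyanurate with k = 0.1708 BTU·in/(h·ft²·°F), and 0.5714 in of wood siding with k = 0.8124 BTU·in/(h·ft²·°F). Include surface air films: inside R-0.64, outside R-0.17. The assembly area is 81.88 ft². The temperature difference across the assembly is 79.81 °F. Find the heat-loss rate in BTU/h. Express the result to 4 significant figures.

97.83 BTU/h

0.4265/3.415 = 0.12489
9.619/0.1589 = 60.535
0.7894/0.1708 = 4.6218
0.5714/0.8124 = 0.70335
R_total = 0.64 + 0.12489 + 60.535 + 4.6218 + 0.70335 + 0.17 = 66.795 ft²·°F·h/BTU
Q = A·ΔT/R = 81.88 × 79.81 / 66.795 = 97.834 BTU/h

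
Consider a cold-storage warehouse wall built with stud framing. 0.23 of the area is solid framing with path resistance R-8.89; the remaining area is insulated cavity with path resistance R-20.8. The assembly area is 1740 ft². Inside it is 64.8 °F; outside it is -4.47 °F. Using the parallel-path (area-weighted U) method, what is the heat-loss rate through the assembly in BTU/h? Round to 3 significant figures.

U_eff = 0.77/20.8 + 0.23/8.89 = 0.03702 + 0.02587 = 0.06289
R_eff = 1/U_eff = 15.9 ft²·°F·h/BTU
Q = 1740 × (64.8 − (-4.47)) / 15.9 = 7580 BTU/h

7580 BTU/h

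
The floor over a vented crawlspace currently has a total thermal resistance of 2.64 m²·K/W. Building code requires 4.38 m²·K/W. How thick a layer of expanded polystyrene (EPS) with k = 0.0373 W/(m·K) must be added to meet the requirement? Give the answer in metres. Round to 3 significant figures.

ΔR = 4.38 − 2.64 = 1.74 m²·K/W
L = ΔR × k = 1.74 × 0.0373 = 0.0649 m

0.0649 m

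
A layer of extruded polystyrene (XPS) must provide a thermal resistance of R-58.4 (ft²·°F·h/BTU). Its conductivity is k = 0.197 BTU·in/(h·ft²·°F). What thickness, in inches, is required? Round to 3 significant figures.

L = R × k = 58.4 × 0.197 = 11.5 in

11.5 in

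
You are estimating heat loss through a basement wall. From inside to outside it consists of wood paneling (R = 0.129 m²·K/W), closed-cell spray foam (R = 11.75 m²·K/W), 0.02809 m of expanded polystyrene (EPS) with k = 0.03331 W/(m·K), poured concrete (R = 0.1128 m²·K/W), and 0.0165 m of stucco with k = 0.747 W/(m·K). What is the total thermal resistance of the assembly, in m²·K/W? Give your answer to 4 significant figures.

0.02809/0.03331 = 0.84329
0.0165/0.747 = 0.022088
R_total = 0.129 + 11.75 + 0.84329 + 0.1128 + 0.022088 = 12.857 m²·K/W

12.86 m²·K/W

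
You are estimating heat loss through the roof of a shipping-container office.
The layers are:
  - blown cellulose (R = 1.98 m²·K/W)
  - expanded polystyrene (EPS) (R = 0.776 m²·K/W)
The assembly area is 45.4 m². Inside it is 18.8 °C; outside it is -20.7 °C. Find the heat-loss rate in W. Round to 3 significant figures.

651 W

R_total = 1.98 + 0.776 = 2.756 m²·K/W
Q = A·ΔT/R = 45.4 × (18.8 − (-20.7)) / 2.756 = 650.7 W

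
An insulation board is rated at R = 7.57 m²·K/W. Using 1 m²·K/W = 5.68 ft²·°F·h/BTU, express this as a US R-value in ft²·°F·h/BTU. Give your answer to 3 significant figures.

43.0 ft²·°F·h/BTU

R_US = 7.57 × 5.68 = 43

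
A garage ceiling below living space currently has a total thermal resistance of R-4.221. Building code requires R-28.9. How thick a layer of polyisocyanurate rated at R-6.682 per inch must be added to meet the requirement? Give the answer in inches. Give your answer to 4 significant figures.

ΔR = 28.9 − 4.221 = 24.679 ft²·°F·h/BTU
L = ΔR / (R/in) = 24.679/6.682 = 3.6934 in

3.693 in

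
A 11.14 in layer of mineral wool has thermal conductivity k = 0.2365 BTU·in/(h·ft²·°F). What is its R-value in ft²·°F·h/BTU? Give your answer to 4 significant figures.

47.10 ft²·°F·h/BTU

R = L/k = 11.14/0.2365 = 47.104 ft²·°F·h/BTU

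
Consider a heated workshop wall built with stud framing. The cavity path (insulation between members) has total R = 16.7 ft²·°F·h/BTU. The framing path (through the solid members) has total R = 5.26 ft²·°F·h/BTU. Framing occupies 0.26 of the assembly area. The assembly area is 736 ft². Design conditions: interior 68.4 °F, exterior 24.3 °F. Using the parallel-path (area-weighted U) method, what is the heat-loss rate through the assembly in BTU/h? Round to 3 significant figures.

3040 BTU/h

U_eff = 0.74/16.7 + 0.26/5.26 = 0.04431 + 0.04943 = 0.09374
R_eff = 1/U_eff = 10.67 ft²·°F·h/BTU
Q = 736 × (68.4 − 24.3) / 10.67 = 3043 BTU/h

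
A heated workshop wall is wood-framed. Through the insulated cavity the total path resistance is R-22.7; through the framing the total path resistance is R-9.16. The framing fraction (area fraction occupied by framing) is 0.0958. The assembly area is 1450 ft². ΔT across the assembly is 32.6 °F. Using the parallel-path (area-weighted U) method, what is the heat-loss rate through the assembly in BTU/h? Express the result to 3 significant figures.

2380 BTU/h

U_eff = 0.9042/22.7 + 0.0958/9.16 = 0.03983 + 0.01046 = 0.05029
R_eff = 1/U_eff = 19.88 ft²·°F·h/BTU
Q = 1450 × 32.6 / 19.88 = 2377 BTU/h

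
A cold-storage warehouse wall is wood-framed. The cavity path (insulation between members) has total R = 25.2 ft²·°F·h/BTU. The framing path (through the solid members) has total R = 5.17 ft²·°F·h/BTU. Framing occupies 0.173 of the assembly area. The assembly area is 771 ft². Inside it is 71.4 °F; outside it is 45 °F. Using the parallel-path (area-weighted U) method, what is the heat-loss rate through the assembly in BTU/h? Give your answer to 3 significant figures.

1350 BTU/h

U_eff = 0.827/25.2 + 0.173/5.17 = 0.03282 + 0.03346 = 0.06628
R_eff = 1/U_eff = 15.09 ft²·°F·h/BTU
Q = 771 × (71.4 − 45) / 15.09 = 1349 BTU/h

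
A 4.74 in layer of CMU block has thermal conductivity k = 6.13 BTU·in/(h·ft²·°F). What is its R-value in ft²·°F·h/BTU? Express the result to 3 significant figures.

R = L/k = 4.74/6.13 = 0.7732 ft²·°F·h/BTU

0.773 ft²·°F·h/BTU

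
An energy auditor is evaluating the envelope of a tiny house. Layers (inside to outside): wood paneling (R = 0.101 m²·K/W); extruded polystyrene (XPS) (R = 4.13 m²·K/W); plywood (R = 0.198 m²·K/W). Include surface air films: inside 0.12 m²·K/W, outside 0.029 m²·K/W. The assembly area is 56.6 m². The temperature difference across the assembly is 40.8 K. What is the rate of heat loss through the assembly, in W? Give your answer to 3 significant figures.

504 W

R_total = 0.12 + 0.101 + 4.13 + 0.198 + 0.029 = 4.578 m²·K/W
Q = A·ΔT/R = 56.6 × 40.8 / 4.578 = 504.4 W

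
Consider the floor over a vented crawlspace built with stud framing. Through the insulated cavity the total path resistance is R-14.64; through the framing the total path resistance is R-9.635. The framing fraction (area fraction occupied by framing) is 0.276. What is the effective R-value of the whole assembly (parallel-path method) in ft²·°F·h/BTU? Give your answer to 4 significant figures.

12.80 ft²·°F·h/BTU

U_eff = 0.724/14.64 + 0.276/9.635 = 0.049454 + 0.028646 = 0.078099
R_eff = 1/U_eff = 12.804 ft²·°F·h/BTU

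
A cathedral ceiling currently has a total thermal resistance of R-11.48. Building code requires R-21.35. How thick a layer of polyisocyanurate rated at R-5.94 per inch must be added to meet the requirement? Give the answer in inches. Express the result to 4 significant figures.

ΔR = 21.35 − 11.48 = 9.87 ft²·°F·h/BTU
L = ΔR / (R/in) = 9.87/5.94 = 1.6616 in

1.662 in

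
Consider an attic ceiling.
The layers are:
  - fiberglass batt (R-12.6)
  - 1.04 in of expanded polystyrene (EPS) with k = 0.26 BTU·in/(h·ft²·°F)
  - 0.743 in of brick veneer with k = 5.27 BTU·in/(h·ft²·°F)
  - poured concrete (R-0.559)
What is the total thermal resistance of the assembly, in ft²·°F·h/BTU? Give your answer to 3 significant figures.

1.04/0.26 = 4
0.743/5.27 = 0.141
R_total = 12.6 + 4 + 0.141 + 0.559 = 17.3 ft²·°F·h/BTU

17.3 ft²·°F·h/BTU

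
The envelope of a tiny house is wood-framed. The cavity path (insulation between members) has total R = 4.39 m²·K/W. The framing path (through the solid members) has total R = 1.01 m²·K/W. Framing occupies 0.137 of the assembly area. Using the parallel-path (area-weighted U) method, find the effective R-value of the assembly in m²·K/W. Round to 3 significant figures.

U_eff = 0.863/4.39 + 0.137/1.01 = 0.1966 + 0.1356 = 0.3322
R_eff = 1/U_eff = 3.01 m²·K/W

3.01 m²·K/W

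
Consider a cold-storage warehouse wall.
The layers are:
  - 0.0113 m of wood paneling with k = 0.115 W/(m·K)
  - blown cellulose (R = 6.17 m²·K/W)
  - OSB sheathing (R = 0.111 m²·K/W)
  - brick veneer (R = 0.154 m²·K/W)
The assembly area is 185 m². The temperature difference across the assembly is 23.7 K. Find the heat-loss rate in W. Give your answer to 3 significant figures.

671 W

0.0113/0.115 = 0.09826
R_total = 0.09826 + 6.17 + 0.111 + 0.154 = 6.533 m²·K/W
Q = A·ΔT/R = 185 × 23.7 / 6.533 = 671.1 W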